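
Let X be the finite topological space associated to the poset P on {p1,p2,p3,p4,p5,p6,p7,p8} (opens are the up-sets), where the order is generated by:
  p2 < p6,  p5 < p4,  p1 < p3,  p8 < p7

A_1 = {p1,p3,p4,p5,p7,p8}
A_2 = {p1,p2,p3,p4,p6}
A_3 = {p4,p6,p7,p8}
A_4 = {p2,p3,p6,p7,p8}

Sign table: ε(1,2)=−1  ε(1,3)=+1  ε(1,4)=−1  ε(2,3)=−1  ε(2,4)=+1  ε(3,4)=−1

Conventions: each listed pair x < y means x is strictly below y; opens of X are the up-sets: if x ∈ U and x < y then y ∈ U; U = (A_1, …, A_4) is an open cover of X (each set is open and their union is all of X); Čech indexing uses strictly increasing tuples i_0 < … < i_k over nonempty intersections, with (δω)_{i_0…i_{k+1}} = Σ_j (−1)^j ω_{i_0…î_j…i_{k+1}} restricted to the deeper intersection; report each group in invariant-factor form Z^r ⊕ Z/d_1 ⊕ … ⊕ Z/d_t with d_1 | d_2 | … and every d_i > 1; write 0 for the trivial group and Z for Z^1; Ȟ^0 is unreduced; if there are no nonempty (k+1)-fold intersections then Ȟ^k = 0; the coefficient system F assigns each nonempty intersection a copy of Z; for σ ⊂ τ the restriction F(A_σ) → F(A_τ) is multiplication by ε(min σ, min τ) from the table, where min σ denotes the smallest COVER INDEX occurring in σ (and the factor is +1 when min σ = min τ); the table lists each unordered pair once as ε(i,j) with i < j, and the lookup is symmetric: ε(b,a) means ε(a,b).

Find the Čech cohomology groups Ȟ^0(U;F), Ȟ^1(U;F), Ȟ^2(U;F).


Ȟ^0 ≅ Z, Ȟ^1 ≅ 0, Ȟ^2 ≅ Z

nonempty overlaps:
  A12={p1,p3,p4} A13={p4,p7,p8} A14={p3,p7,p8} A23={p4,p6} A24={p2,p3,p6} A34={p6,p7,p8}
  A123={p4} A124={p3} A134={p7,p8} A234={p6}
C dims 4,6,4; δ0: rk 3, SNF 1^3; δ1: rk 3, SNF 1^3
degree 0: 4−3−0 = 1 → Ȟ^0 ≅ Z
degree 1: 6−3−3 = 0 → Ȟ^1 ≅ 0
degree 2: 4−0−3 = 1 → Ȟ^2 ≅ Z


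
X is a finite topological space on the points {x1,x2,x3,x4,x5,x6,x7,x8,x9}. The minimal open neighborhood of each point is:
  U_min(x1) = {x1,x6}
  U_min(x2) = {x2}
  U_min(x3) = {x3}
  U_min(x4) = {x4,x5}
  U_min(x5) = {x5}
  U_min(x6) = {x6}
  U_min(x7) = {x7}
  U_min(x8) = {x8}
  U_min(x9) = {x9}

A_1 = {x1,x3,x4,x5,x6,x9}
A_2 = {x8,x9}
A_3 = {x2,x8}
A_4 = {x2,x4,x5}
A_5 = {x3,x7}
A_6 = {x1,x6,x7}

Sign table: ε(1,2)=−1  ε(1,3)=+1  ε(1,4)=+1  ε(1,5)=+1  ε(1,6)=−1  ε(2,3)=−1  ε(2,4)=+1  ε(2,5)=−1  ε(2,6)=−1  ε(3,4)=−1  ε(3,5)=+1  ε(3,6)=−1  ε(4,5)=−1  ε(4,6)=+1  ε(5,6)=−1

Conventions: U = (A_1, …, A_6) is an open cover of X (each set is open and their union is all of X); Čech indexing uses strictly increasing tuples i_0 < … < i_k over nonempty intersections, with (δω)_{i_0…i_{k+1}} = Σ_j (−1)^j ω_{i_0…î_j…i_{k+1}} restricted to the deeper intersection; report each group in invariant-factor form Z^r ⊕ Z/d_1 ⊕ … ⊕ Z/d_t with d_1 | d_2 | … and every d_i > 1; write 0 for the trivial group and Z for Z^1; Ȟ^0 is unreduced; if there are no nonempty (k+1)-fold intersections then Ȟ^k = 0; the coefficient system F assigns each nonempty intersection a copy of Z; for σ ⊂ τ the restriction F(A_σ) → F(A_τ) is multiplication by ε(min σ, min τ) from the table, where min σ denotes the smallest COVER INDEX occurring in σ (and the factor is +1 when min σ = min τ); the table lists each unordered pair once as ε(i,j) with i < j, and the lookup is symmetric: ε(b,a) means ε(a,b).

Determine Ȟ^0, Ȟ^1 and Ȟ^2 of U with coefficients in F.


nerve simplices:
  A12={x9} A14={x4,x5} A15={x3} A16={x1,x6} A23={x8} A34={x2} A56={x7}
C dims 6,7; δ0: rk 6, SNF 1^5·2
degree 0: 6−6−0 = 0 → Ȟ^0 ≅ 0
degree 1: 7−0−6 = 1 plus torsion [2] → Ȟ^1 ≅ Z ⊕ Z/2
degree 2: 0−0−0 = 0 → Ȟ^2 ≅ 0

Ȟ^0 ≅ 0; Ȟ^1 ≅ Z ⊕ Z/2; Ȟ^2 ≅ 0


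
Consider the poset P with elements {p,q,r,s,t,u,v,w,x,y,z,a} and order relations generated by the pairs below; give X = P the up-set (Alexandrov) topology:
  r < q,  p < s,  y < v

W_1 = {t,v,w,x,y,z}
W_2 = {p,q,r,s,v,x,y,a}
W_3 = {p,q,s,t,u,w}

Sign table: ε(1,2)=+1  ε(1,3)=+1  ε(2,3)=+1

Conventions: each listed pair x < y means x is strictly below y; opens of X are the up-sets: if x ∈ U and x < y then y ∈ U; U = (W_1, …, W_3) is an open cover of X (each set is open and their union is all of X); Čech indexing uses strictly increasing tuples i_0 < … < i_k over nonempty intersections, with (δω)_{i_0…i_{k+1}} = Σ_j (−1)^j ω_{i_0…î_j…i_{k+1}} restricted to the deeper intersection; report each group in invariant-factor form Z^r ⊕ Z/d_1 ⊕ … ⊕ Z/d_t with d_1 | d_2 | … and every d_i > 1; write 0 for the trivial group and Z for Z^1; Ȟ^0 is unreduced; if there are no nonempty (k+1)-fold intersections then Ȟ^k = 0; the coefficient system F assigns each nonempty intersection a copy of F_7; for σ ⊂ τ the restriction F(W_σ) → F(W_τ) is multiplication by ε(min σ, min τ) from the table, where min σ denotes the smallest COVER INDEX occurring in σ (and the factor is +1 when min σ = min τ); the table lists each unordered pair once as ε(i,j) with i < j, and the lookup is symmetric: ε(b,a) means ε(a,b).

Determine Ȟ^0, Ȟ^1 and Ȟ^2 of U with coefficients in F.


cover nerve:
  W12={v,x,y} W13={t,w} W23={p,q,s}
C dims 3,3; δ0: rk_F7 2
Ȟ^0: (3−2)−0=1 ⇒ Z/7
Ȟ^1: (3−0)−2=1 ⇒ Z/7
Ȟ^2: (0−0)−0=0 ⇒ 0

Ȟ^0 ≅ Z/7, Ȟ^1 ≅ Z/7, Ȟ^2 ≅ 0


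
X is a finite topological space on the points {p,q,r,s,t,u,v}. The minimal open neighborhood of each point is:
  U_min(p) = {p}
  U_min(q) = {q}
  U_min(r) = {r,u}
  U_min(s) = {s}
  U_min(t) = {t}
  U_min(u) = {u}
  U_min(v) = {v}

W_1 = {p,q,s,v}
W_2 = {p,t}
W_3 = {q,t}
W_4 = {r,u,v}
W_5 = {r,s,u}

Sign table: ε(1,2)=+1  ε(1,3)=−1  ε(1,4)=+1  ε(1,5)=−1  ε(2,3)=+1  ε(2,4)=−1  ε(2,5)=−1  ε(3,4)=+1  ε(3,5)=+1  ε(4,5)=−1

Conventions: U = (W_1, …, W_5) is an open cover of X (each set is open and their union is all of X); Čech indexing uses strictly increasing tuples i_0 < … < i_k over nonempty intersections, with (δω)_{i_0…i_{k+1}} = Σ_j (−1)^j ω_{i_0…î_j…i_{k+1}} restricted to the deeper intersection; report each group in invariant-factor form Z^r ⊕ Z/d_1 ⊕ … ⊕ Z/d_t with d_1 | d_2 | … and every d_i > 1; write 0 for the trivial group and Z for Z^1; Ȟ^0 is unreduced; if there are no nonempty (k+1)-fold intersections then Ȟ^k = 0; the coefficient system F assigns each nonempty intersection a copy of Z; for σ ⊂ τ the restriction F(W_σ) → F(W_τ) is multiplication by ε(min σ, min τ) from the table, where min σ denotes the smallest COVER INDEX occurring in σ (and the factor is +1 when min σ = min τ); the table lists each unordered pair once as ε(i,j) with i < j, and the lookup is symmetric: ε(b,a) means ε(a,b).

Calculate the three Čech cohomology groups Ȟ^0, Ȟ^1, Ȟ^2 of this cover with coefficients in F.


Ȟ^0 ≅ 0, Ȟ^1 ≅ Z ⊕ Z/2 and Ȟ^2 ≅ 0

nerve of the cover:
  W12={p} W13={q} W14={v} W15={s} W23={t} W45={r,u}
C dims 5,6; δ0: rk 5, SNF 1^4·2
Ȟ^0 = (5 − 5) − 0 = 0, so Ȟ^0 ≅ 0
Ȟ^1 = (6 − 0) − 5 = 1 plus torsion [2], so Ȟ^1 ≅ Z ⊕ Z/2
Ȟ^2 = (0 − 0) − 0 = 0, so Ȟ^2 ≅ 0


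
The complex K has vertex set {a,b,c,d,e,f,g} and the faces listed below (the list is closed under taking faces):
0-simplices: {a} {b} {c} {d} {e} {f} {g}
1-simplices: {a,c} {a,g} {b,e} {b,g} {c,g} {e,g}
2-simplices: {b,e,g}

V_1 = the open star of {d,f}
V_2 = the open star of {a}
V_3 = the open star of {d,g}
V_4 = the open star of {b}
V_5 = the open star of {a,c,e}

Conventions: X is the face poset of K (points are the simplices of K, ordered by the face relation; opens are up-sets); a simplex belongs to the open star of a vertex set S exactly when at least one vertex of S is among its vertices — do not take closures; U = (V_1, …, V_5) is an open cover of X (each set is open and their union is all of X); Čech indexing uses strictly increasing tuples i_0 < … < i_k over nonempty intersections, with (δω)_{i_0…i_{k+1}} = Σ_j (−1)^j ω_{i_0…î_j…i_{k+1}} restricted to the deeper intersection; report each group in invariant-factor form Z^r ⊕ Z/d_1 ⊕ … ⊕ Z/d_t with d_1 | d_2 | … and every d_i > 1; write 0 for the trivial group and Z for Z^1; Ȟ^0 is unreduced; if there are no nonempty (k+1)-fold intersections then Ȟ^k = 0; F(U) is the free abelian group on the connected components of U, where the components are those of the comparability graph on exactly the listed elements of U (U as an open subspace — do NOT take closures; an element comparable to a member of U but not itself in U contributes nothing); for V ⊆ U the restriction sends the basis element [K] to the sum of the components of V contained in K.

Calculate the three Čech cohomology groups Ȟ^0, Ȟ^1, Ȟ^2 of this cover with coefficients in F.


nonempty intersections:
  V1={{d},{f}} V2={{a},{a,c},{a,g}} V3={{d},{g},{a,g},{b,g},{c,g},{e,g},{b,e,g}} V4={{b},{b,e},{b,g},{b,e,g}} V5={{a},{c},{e},{a,c},{a,g},{b,e},{c,g},{e,g},{b,e,g}}
  V13={{d}} V23={{a,g}} V25={{a},{a,c},{a,g}} V34={{b,g},{b,e,g}} V35={{a,g},{c,g},{e,g},{b,e,g}} V45={{b,e},{b,e,g}}
  V235={{a,g}} V345={{b,e,g}}
components per intersection:
  V1: {{d}} {{f}}
  V2: {{a},{a,c},{a,g}}
  V3: {{d}} {{g},{a,g},{b,g},{c,g},{e,g},{b,e,g}}
  V4: {{b},{b,e},{b,g},{b,e,g}}
  V5: {{a},{c},{a,c},{a,g},{c,g}} {{e},{b,e},{e,g},{b,e,g}}
  V13: {{d}}
  V23: {{a,g}}
  V25: {{a},{a,c},{a,g}}
  V34: {{b,g},{b,e,g}}
  V35: {{a,g}} {{c,g}} {{e,g},{b,e,g}}
  V45: {{b,e},{b,e,g}}
  V235: {{a,g}}
  V345: {{b,e,g}}
C dims 8,8,2; δ0: rk 5, SNF 1^5; δ1: rk 2, SNF 1^2
Ȟ^0: (8−5)−0=3 ⇒ Z^3
Ȟ^1: (8−2)−5=1 ⇒ Z
Ȟ^2: (2−0)−2=0 ⇒ 0

Ȟ^0 ≅ Z^3, Ȟ^1 ≅ Z, Ȟ^2 ≅ 0


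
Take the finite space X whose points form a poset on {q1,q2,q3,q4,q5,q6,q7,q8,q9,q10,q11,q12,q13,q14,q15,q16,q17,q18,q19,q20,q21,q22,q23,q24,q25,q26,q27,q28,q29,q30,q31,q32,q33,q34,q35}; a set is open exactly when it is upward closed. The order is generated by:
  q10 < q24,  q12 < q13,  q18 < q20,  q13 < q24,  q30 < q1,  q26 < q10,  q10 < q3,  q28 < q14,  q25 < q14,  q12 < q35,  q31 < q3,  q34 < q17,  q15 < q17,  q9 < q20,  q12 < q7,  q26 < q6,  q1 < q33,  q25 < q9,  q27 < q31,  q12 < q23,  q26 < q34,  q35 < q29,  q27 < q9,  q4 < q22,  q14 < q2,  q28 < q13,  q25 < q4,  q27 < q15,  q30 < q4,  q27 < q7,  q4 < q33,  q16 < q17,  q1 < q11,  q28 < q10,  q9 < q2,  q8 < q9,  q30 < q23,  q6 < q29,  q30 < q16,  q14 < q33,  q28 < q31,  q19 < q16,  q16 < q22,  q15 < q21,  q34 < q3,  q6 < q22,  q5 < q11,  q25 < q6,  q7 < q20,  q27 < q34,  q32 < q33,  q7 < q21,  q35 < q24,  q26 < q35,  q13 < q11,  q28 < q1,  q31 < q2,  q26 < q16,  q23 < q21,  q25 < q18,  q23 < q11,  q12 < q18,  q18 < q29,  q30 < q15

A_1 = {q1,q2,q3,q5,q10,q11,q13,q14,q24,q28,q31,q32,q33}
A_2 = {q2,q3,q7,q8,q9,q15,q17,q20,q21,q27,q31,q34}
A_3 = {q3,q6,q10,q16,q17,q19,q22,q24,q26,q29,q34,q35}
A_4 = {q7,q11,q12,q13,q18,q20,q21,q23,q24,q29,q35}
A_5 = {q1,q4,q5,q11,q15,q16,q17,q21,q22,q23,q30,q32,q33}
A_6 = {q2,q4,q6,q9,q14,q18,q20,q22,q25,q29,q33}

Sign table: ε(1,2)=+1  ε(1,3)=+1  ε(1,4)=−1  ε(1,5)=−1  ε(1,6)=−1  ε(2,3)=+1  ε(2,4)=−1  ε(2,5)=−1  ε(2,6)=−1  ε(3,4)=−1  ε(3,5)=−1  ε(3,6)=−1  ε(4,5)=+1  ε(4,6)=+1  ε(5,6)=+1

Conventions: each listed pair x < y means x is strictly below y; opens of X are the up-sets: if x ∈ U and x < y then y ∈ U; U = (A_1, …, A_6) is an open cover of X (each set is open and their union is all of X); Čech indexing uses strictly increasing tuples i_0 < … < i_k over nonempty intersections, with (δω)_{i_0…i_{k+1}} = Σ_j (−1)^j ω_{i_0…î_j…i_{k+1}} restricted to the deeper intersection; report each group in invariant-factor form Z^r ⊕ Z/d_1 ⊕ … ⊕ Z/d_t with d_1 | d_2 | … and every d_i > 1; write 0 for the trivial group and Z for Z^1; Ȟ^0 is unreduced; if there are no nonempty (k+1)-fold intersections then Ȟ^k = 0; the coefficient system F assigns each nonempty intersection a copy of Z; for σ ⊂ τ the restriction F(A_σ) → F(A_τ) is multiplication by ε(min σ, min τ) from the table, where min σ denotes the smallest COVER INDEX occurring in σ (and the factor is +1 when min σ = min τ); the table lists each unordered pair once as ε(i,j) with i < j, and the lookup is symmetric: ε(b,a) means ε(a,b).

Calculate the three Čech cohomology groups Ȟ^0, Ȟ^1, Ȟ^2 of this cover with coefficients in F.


nonempty intersections:
  A12={q2,q3,q31} A13={q3,q10,q24} A14={q11,q13,q24} A15={q1,q5,q11,q32,q33} A16={q2,q14,q33} A23={q3,q17,q34} A24={q7,q20,q21} A25={q15,q17,q21} A26={q2,q9,q20} A34={q24,q29,q35} A35={q16,q17,q22} A36={q6,q22,q29} A45={q11,q21,q23} A46={q18,q20,q29} A56={q4,q22,q33}
  A123={q3} A126={q2} A134={q24} A145={q11} A156={q33} A235={q17} A245={q21} A246={q20} A346={q29} A356={q22}
C dims 6,15,10; δ0: rk 5, SNF 1^5; δ1: rk 10, SNF 1^9·2
Ȟ^0: (6−5)−0=1 ⇒ Z
Ȟ^1: (15−10)−5=0 ⇒ 0
Ȟ^2: (10−0)−10=0 plus torsion [2] ⇒ Z/2

Ȟ^0 ≅ Z, Ȟ^1 ≅ 0, Ȟ^2 ≅ Z/2


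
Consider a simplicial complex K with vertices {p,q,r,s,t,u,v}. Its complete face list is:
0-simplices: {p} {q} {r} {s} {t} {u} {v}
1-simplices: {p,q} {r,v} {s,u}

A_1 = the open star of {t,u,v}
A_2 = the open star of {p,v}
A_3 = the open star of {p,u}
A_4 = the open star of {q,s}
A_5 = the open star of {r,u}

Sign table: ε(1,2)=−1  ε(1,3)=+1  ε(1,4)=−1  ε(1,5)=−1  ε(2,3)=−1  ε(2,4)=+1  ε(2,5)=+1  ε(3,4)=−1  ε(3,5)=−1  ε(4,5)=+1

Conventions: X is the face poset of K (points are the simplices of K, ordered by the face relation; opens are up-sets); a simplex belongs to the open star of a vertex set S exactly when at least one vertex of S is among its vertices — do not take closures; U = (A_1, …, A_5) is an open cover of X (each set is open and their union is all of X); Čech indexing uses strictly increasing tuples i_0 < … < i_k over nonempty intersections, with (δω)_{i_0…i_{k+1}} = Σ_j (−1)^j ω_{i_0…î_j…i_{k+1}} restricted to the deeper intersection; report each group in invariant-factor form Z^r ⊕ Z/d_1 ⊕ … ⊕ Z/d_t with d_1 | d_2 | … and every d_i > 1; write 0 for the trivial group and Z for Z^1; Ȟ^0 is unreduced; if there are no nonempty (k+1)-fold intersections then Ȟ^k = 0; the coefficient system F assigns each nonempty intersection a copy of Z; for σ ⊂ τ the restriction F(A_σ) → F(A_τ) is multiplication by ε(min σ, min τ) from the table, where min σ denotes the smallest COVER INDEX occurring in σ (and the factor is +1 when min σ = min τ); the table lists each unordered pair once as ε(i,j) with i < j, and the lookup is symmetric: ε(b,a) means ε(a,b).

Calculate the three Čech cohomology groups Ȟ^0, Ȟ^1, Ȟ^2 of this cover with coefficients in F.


Ȟ^0(U;F) ≅ Z,  Ȟ^1(U;F) ≅ Z,  Ȟ^2(U;F) ≅ 0

nonempty overlaps:
  A1={{t},{u},{v},{r,v},{s,u}} A2={{p},{v},{p,q},{r,v}} A3={{p},{u},{p,q},{s,u}} A4={{q},{s},{p,q},{s,u}} A5={{r},{u},{r,v},{s,u}}
  A12={{v},{r,v}} A13={{u},{s,u}} A14={{s,u}} A15={{u},{r,v},{s,u}} A23={{p},{p,q}} A24={{p,q}} A25={{r,v}} A34={{p,q},{s,u}} A35={{u},{s,u}} A45={{s,u}}
  A125={{r,v}} A134={{s,u}} A135={{u},{s,u}} A145={{s,u}} A234={{p,q}} A345={{s,u}}
  A1345={{s,u}}
C dims 5,10,6,1; δ0: rk 4, SNF 1^4; δ1: rk 5, SNF 1^5; δ2: rk 1, SNF 1^1
degree 0: 5−4−0 = 1 → Ȟ^0 ≅ Z
degree 1: 10−5−4 = 1 → Ȟ^1 ≅ Z
degree 2: 6−1−5 = 0 → Ȟ^2 ≅ 0


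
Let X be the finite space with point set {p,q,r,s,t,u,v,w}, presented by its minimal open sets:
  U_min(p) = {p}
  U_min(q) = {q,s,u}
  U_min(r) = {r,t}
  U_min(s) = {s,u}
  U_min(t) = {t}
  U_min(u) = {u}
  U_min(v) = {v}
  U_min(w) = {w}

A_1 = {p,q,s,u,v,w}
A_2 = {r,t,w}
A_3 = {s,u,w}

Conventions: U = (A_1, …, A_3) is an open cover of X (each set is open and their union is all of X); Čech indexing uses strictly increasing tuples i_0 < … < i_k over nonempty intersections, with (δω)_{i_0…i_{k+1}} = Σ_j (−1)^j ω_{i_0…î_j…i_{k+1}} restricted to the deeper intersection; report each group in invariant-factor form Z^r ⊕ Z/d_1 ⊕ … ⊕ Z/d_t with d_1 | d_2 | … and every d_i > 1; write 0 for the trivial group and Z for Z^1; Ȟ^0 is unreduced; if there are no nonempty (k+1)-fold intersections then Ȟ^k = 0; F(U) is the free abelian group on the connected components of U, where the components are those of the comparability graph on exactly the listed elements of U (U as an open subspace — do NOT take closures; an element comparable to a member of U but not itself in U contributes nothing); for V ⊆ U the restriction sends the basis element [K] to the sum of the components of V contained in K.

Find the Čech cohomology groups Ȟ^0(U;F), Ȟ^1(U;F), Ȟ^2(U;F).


nerve simplices:
  A12={w} A13={s,u,w} A23={w}
  A123={w}
components per intersection:
  A1: {p} {q,s,u} {v} {w}
  A2: {r,t} {w}
  A3: {s,u} {w}
  A12: {w}
  A13: {s,u} {w}
  A23: {w}
  A123: {w}
C dims 8,4,1; δ0: rk 3, SNF 1^3; δ1: rk 1, SNF 1^1
degree 0: 8−3−0 = 5 → Ȟ^0 ≅ Z^5
degree 1: 4−1−3 = 0 → Ȟ^1 ≅ 0
degree 2: 1−0−1 = 0 → Ȟ^2 ≅ 0

Ȟ^0 = Z^5, Ȟ^1 = 0, Ȟ^2 = 0


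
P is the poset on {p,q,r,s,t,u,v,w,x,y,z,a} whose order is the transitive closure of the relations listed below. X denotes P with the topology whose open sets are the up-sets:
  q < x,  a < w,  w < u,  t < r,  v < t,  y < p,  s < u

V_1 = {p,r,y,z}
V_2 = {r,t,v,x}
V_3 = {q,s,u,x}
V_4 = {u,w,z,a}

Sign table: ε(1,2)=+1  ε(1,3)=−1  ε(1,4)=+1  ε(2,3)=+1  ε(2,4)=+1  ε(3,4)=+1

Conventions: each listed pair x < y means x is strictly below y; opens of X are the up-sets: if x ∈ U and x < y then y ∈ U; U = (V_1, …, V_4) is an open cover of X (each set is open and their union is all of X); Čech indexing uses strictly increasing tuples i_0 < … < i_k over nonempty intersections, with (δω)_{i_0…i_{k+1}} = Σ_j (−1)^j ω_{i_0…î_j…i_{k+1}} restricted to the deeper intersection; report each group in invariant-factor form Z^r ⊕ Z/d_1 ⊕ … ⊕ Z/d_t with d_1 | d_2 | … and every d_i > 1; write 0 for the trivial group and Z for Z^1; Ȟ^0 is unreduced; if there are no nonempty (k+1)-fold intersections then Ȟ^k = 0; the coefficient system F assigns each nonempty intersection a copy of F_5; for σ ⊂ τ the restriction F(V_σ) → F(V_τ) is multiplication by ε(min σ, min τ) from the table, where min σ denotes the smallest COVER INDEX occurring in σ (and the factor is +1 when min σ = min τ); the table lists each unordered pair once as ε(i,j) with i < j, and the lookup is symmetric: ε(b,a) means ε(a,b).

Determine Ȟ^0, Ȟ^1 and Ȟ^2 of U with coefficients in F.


nonempty overlaps:
  V12={r} V14={z} V23={x} V34={u}
C dims 4,4; δ0: rk_F5 3
degree 0: 4−3−0 = 1 → Ȟ^0 ≅ Z/5
degree 1: 4−0−3 = 1 → Ȟ^1 ≅ Z/5
degree 2: 0−0−0 = 0 → Ȟ^2 ≅ 0

Ȟ^0 = Z/5, Ȟ^1 = Z/5, Ȟ^2 = 0


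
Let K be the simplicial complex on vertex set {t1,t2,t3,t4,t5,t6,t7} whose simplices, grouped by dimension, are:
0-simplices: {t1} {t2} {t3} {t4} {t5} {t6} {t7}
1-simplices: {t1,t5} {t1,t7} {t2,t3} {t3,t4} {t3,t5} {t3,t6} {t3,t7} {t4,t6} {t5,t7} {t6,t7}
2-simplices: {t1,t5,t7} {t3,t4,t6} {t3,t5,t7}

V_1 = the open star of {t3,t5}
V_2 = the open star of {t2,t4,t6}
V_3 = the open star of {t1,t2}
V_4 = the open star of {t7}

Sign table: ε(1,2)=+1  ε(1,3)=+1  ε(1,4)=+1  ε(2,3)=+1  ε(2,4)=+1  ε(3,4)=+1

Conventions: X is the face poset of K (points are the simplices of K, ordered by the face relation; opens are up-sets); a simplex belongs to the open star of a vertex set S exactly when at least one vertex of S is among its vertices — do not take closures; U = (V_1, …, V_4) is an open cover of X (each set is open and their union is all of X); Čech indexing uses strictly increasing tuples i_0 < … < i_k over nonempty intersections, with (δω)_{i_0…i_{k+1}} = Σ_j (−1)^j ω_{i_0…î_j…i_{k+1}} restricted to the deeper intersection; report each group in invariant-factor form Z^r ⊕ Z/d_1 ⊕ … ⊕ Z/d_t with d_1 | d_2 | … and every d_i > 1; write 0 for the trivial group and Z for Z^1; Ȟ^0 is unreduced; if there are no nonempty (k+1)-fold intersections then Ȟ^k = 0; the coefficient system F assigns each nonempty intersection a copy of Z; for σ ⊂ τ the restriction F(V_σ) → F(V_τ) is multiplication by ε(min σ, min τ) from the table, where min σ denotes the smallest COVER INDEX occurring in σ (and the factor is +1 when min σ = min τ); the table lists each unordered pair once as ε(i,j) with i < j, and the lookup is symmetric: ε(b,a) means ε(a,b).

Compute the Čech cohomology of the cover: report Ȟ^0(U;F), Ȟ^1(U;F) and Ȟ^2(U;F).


Ȟ^0 ≅ Z, Ȟ^1 ≅ Z and Ȟ^2 ≅ 0

nonempty overlaps:
  V1={{t3},{t5},{t1,t5},{t2,t3},{t3,t4},{t3,t5},{t3,t6},{t3,t7},{t5,t7},{t1,t5,t7},{t3,t4,t6},{t3,t5,t7}} V2={{t2},{t4},{t6},{t2,t3},{t3,t4},{t3,t6},{t4,t6},{t6,t7},{t3,t4,t6}} V3={{t1},{t2},{t1,t5},{t1,t7},{t2,t3},{t1,t5,t7}} V4={{t7},{t1,t7},{t3,t7},{t5,t7},{t6,t7},{t1,t5,t7},{t3,t5,t7}}
  V12={{t2,t3},{t3,t4},{t3,t6},{t3,t4,t6}} V13={{t1,t5},{t2,t3},{t1,t5,t7}} V14={{t3,t7},{t5,t7},{t1,t5,t7},{t3,t5,t7}} V23={{t2},{t2,t3}} V24={{t6,t7}} V34={{t1,t7},{t1,t5,t7}}
  V123={{t2,t3}} V134={{t1,t5,t7}}
C dims 4,6,2; δ0: rk 3, SNF 1^3; δ1: rk 2, SNF 1^2
degree 0: 4−3−0 = 1 → Ȟ^0 ≅ Z
degree 1: 6−2−3 = 1 → Ȟ^1 ≅ Z
degree 2: 2−0−2 = 0 → Ȟ^2 ≅ 0


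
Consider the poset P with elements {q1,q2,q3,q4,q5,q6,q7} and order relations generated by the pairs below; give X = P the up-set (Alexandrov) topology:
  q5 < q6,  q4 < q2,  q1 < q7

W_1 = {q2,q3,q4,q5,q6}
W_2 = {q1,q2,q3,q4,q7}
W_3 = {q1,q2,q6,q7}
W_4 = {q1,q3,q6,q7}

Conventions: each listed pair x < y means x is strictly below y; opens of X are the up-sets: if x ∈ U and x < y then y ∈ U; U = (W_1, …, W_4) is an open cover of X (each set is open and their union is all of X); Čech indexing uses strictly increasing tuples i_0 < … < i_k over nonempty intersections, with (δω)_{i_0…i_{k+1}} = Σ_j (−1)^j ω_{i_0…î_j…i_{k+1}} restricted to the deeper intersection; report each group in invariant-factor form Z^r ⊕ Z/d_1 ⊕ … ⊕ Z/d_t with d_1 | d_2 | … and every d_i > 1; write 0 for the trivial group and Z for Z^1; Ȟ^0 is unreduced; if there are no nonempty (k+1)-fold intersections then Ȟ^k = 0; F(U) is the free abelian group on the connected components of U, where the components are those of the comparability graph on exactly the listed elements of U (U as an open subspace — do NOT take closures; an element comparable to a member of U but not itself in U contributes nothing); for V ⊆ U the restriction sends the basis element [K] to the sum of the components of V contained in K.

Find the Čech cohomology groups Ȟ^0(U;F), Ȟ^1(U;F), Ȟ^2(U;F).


nonempty intersections:
  W12={q2,q3,q4} W13={q2,q6} W14={q3,q6} W23={q1,q2,q7} W24={q1,q3,q7} W34={q1,q6,q7}
  W123={q2} W124={q3} W134={q6} W234={q1,q7}
components per intersection:
  W1: {q2,q4} {q3} {q5,q6}
  W2: {q1,q7} {q2,q4} {q3}
  W3: {q1,q7} {q2} {q6}
  W4: {q1,q7} {q3} {q6}
  W12: {q2,q4} {q3}
  W13: {q2} {q6}
  W14: {q3} {q6}
  W23: {q1,q7} {q2}
  W24: {q1,q7} {q3}
  W34: {q1,q7} {q6}
  W123: {q2}
  W124: {q3}
  W134: {q6}
  W234: {q1,q7}
C dims 12,12,4; δ0: rk 8, SNF 1^8; δ1: rk 4, SNF 1^4
Ȟ^0: (12−8)−0=4 ⇒ Z^4
Ȟ^1: (12−4)−8=0 ⇒ 0
Ȟ^2: (4−0)−4=0 ⇒ 0

Ȟ^0(U;F) ≅ Z^4; Ȟ^1(U;F) ≅ 0; Ȟ^2(U;F) ≅ 0


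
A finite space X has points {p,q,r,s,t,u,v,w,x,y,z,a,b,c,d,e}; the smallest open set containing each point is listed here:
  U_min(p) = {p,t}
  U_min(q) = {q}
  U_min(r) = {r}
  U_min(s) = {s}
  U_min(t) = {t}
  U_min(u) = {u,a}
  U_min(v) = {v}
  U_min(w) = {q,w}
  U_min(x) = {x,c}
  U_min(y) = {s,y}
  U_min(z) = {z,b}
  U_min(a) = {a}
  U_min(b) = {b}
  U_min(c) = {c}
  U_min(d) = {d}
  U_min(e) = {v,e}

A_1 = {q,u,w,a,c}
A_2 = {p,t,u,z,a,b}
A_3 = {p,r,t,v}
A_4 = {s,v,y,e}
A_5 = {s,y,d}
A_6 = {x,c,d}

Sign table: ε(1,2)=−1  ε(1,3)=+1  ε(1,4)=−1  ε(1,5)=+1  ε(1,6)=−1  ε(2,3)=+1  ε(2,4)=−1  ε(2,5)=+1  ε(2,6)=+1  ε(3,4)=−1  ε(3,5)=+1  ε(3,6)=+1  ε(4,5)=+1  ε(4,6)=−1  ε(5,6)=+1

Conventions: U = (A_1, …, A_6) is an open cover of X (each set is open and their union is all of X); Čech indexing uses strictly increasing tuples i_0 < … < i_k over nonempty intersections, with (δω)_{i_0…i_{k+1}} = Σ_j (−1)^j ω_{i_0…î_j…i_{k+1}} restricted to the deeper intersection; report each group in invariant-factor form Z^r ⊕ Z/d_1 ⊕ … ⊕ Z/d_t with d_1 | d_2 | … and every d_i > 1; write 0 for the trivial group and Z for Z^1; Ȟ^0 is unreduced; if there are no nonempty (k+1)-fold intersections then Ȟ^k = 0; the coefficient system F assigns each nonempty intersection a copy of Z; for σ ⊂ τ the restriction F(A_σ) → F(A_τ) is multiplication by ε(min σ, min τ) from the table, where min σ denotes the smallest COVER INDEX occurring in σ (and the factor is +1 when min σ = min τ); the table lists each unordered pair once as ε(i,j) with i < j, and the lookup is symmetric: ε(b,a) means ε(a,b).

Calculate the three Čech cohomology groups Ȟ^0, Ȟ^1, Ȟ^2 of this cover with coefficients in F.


intersection data:
  A12={u,a} A16={c} A23={p,t} A34={v} A45={s,y} A56={d}
C dims 6,6; δ0: rk 6, SNF 1^5·2
Ȟ^0 = (6 − 6) − 0 = 0, so Ȟ^0 ≅ 0
Ȟ^1 = (6 − 0) − 6 = 0 plus torsion [2], so Ȟ^1 ≅ Z/2
Ȟ^2 = (0 − 0) − 0 = 0, so Ȟ^2 ≅ 0

Ȟ^0 ≅ 0; Ȟ^1 ≅ Z/2; Ȟ^2 ≅ 0


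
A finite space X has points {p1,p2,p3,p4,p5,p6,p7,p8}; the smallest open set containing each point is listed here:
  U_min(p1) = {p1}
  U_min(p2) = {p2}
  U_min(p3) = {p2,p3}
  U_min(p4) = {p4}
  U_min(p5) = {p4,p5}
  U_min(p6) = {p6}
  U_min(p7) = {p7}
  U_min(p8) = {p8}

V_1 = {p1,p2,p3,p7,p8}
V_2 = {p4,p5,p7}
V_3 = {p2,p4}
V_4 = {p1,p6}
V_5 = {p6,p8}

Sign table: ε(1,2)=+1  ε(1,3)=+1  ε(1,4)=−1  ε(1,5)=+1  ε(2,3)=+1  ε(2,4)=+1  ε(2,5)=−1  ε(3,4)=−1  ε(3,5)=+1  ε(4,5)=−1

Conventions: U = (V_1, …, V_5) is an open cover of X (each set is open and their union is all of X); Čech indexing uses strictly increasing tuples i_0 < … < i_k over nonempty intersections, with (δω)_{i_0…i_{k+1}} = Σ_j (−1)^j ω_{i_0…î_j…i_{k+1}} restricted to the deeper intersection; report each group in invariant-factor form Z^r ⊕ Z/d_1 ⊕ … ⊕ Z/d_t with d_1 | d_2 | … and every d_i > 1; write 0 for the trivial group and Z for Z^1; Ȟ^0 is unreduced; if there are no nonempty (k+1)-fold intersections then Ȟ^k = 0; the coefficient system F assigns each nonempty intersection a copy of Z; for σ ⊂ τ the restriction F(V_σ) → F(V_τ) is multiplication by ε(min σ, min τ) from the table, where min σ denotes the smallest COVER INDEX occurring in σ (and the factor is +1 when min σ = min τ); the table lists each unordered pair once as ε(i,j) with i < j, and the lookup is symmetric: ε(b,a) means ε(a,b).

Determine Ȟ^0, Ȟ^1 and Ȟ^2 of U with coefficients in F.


Ȟ^0 ≅ Z, Ȟ^1 ≅ Z^2, Ȟ^2 ≅ 0

intersection data:
  V12={p7} V13={p2} V14={p1} V15={p8} V23={p4} V45={p6}
C dims 5,6; δ0: rk 4, SNF 1^4
Ȟ^0 = (5 − 4) − 0 = 1, so Ȟ^0 ≅ Z
Ȟ^1 = (6 − 0) − 4 = 2, so Ȟ^1 ≅ Z^2
Ȟ^2 = (0 − 0) − 0 = 0, so Ȟ^2 ≅ 0


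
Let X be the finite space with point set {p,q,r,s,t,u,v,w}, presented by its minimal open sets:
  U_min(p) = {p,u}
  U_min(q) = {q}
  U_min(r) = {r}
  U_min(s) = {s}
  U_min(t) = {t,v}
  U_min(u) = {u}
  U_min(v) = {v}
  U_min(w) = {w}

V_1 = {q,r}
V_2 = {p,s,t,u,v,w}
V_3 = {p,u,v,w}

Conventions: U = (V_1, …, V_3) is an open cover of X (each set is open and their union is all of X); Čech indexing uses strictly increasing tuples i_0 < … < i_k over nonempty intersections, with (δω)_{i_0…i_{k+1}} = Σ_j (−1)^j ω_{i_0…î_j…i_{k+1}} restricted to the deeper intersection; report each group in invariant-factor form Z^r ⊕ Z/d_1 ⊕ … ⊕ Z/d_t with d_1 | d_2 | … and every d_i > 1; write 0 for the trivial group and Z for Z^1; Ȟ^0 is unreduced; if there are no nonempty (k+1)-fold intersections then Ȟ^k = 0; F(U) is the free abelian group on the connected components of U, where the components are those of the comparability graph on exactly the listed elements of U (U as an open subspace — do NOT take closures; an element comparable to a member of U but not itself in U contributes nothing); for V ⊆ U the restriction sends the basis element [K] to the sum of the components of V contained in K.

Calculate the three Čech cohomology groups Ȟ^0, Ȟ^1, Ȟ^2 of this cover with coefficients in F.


Ȟ^0 ≅ Z^6, Ȟ^1 ≅ 0, Ȟ^2 ≅ 0

nerve simplices:
  V23={p,u,v,w}
components per intersection:
  V1: {q} {r}
  V2: {p,u} {s} {t,v} {w}
  V3: {p,u} {v} {w}
  V23: {p,u} {v} {w}
C dims 9,3; δ0: rk 3, SNF 1^3
degree 0: 9−3−0 = 6 → Ȟ^0 ≅ Z^6
degree 1: 3−0−3 = 0 → Ȟ^1 ≅ 0
degree 2: 0−0−0 = 0 → Ȟ^2 ≅ 0


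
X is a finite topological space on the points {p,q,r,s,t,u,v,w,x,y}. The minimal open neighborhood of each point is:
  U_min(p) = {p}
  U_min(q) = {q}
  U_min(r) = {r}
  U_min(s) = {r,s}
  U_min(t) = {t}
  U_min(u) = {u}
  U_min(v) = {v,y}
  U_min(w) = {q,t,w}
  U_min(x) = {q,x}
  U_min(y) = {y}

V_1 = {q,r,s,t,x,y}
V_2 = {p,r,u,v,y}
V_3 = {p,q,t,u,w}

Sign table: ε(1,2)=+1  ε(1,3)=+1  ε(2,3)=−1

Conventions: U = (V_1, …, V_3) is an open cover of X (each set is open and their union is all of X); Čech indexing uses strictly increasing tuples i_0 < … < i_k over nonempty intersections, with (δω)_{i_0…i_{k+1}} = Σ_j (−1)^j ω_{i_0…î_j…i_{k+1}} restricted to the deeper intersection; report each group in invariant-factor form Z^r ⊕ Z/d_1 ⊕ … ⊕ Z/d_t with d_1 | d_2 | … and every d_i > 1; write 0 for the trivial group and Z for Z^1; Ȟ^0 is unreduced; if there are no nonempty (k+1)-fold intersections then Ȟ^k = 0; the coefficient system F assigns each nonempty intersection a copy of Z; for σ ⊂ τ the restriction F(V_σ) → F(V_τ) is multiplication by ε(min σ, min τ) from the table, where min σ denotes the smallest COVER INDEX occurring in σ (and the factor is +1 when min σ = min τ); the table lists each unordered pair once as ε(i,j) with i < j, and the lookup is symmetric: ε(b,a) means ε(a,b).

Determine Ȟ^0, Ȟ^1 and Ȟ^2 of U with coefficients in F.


nerve of the cover:
  V12={r,y} V13={q,t} V23={p,u}
C dims 3,3; δ0: rk 3, SNF 1^2·2
Ȟ^0 = (3 − 3) − 0 = 0, so Ȟ^0 ≅ 0
Ȟ^1 = (3 − 0) − 3 = 0 plus torsion [2], so Ȟ^1 ≅ Z/2
Ȟ^2 = (0 − 0) − 0 = 0, so Ȟ^2 ≅ 0

Ȟ^0 ≅ 0,  Ȟ^1 ≅ Z/2,  Ȟ^2 ≅ 0


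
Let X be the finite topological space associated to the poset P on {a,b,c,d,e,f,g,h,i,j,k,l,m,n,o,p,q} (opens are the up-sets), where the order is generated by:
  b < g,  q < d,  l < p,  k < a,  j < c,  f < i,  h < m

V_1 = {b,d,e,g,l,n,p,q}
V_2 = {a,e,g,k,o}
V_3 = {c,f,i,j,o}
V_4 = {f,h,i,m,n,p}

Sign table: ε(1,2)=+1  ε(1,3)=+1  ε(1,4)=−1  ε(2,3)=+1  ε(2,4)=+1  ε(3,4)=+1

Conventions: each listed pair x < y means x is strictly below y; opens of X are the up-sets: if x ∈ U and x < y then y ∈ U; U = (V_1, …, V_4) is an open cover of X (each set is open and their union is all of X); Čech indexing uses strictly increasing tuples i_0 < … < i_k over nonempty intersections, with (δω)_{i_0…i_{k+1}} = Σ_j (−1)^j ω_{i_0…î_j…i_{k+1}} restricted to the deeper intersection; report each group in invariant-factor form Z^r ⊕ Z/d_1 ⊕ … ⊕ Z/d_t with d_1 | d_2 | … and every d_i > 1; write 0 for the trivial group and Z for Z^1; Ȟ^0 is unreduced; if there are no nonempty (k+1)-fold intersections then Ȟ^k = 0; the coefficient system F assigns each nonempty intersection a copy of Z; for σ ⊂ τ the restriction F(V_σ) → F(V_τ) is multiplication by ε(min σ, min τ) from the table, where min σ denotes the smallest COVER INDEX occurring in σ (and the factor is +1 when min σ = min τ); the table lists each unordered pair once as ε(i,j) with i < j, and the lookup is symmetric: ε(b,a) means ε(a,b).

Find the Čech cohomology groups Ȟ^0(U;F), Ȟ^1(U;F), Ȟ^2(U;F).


nerve simplices:
  V12={e,g} V14={n,p} V23={o} V34={f,i}
C dims 4,4; δ0: rk 4, SNF 1^3·2
degree 0: 4−4−0 = 0 → Ȟ^0 ≅ 0
degree 1: 4−0−4 = 0 plus torsion [2] → Ȟ^1 ≅ Z/2
degree 2: 0−0−0 = 0 → Ȟ^2 ≅ 0

Ȟ^0(U;F) ≅ 0; Ȟ^1(U;F) ≅ Z/2; Ȟ^2(U;F) ≅ 0


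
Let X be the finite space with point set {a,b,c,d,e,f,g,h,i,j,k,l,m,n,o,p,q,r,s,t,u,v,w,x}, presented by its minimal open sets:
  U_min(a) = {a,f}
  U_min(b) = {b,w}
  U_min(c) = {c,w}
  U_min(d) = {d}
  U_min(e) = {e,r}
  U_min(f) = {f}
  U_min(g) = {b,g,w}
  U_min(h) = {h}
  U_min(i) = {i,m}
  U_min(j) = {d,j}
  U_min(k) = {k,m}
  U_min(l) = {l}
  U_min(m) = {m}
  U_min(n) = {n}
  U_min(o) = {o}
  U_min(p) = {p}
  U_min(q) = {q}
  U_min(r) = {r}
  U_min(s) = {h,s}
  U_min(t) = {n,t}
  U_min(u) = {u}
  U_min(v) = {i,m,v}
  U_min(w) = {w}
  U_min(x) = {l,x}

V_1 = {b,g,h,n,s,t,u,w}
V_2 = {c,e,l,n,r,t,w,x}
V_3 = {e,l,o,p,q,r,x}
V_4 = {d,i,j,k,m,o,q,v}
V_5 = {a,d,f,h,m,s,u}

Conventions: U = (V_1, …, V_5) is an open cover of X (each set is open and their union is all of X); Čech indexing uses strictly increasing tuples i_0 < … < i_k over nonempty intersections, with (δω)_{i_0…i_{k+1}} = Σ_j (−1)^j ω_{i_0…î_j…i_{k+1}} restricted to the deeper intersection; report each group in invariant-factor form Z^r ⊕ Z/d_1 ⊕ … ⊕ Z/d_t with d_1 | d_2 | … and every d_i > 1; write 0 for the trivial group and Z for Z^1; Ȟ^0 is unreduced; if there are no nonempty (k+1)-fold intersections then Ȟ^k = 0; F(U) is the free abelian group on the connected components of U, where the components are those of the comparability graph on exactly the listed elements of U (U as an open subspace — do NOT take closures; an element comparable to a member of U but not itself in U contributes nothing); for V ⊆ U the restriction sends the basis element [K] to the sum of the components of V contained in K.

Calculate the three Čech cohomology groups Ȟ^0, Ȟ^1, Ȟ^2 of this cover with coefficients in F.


nerve of the cover:
  V12={n,t,w} V15={h,s,u} V23={e,l,r,x} V34={o,q} V45={d,m}
components per intersection:
  V1: {b,g,w} {h,s} {n,t} {u}
  V2: {c,w} {e,r} {l,x} {n,t}
  V3: {e,r} {l,x} {o} {p} {q}
  V4: {d,j} {i,k,m,v} {o} {q}
  V5: {a,f} {d} {h,s} {m} {u}
  V12: {n,t} {w}
  V15: {h,s} {u}
  V23: {e,r} {l,x}
  V34: {o} {q}
  V45: {d} {m}
C dims 22,10; δ0: rk 10, SNF 1^10
Ȟ^0 = (22 − 10) − 0 = 12, so Ȟ^0 ≅ Z^12
Ȟ^1 = (10 − 0) − 10 = 0, so Ȟ^1 ≅ 0
Ȟ^2 = (0 − 0) − 0 = 0, so Ȟ^2 ≅ 0

Ȟ^0 ≅ Z^12, Ȟ^1 ≅ 0, Ȟ^2 ≅ 0


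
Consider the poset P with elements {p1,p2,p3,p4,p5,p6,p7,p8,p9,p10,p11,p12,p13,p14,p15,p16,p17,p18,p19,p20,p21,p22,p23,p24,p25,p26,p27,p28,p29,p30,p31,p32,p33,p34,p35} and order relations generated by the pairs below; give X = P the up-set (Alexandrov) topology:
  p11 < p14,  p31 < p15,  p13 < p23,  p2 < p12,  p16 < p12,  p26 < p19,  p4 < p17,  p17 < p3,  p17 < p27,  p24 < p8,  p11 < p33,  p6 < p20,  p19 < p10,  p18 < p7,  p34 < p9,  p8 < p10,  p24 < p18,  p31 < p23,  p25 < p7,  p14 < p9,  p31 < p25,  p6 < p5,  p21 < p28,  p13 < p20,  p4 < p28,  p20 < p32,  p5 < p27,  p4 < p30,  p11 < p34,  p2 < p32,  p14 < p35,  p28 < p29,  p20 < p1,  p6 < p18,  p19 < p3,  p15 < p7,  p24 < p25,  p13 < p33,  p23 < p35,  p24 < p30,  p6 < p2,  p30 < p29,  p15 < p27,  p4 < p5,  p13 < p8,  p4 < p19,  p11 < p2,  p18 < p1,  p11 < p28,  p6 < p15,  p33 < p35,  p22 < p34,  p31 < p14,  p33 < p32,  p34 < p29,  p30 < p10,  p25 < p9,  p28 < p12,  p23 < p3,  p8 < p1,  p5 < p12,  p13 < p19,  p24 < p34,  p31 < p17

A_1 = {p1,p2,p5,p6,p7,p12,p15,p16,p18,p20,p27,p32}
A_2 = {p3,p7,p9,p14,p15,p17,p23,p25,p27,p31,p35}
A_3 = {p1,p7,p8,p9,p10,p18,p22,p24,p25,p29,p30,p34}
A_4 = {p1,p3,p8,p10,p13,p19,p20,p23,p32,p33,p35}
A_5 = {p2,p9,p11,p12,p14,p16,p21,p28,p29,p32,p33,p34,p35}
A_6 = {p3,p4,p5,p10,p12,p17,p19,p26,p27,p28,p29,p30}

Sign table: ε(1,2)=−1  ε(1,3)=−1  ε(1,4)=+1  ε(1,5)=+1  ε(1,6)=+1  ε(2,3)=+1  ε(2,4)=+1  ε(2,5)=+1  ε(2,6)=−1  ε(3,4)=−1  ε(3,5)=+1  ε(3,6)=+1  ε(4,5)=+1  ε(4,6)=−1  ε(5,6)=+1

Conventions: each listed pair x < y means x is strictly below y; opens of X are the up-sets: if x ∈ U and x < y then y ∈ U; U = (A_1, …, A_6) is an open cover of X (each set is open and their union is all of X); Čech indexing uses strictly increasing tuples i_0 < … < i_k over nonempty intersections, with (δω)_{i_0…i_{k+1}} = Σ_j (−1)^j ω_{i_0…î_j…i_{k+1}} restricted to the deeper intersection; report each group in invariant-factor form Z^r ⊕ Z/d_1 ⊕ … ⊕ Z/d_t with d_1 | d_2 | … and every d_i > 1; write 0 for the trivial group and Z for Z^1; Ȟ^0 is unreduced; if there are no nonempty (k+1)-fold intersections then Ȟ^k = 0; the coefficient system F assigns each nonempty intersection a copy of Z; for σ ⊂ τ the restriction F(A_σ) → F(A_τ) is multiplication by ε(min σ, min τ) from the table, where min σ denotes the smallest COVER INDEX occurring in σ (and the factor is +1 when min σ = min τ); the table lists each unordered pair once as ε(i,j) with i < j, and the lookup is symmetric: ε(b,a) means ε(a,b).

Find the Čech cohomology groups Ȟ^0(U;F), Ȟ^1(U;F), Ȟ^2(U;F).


Ȟ^0 ≅ 0,  Ȟ^1 ≅ Z/2,  Ȟ^2 ≅ Z

nerve of the cover:
  A12={p7,p15,p27} A13={p1,p7,p18} A14={p1,p20,p32} A15={p2,p12,p16,p32} A16={p5,p12,p27} A23={p7,p9,p25} A24={p3,p23,p35} A25={p9,p14,p35} A26={p3,p17,p27} A34={p1,p8,p10} A35={p9,p29,p34} A36={p10,p29,p30} A45={p32,p33,p35} A46={p3,p10,p19} A56={p12,p28,p29}
  A123={p7} A126={p27} A134={p1} A145={p32} A156={p12} A235={p9} A245={p35} A246={p3} A346={p10} A356={p29}
C dims 6,15,10; δ0: rk 6, SNF 1^5·2; δ1: rk 9, SNF 1^9
Ȟ^0 = (6 − 6) − 0 = 0, so Ȟ^0 ≅ 0
Ȟ^1 = (15 − 9) − 6 = 0 plus torsion [2], so Ȟ^1 ≅ Z/2
Ȟ^2 = (10 − 0) − 9 = 1, so Ȟ^2 ≅ Z


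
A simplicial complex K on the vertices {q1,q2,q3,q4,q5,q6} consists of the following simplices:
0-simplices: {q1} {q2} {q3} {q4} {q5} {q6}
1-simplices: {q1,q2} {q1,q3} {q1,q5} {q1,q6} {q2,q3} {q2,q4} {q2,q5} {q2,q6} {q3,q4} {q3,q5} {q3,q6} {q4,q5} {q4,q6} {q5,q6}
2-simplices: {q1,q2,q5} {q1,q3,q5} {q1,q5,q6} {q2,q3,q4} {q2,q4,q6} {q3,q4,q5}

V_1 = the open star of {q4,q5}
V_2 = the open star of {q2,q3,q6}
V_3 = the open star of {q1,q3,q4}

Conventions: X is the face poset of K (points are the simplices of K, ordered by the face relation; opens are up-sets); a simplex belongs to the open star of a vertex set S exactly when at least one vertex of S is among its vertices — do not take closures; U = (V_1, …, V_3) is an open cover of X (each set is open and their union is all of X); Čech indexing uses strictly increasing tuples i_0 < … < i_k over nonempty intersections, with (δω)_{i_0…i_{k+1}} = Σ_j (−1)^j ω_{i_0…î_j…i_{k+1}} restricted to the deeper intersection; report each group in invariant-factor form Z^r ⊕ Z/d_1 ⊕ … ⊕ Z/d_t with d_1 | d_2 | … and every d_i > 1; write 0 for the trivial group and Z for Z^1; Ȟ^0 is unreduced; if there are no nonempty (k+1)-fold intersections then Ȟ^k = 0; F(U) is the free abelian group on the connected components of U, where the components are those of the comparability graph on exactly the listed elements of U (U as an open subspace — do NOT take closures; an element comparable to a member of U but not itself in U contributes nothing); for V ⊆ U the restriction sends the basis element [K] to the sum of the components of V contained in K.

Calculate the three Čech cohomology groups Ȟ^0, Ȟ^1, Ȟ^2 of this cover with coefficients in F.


nonempty intersections:
  V1={{q4},{q5},{q1,q5},{q2,q4},{q2,q5},{q3,q4},{q3,q5},{q4,q5},{q4,q6},{q5,q6},{q1,q2,q5},{q1,q3,q5},{q1,q5,q6},{q2,q3,q4},{q2,q4,q6},{q3,q4,q5}} V2={{q2},{q3},{q6},{q1,q2},{q1,q3},{q1,q6},{q2,q3},{q2,q4},{q2,q5},{q2,q6},{q3,q4},{q3,q5},{q3,q6},{q4,q6},{q5,q6},{q1,q2,q5},{q1,q3,q5},{q1,q5,q6},{q2,q3,q4},{q2,q4,q6},{q3,q4,q5}} V3={{q1},{q3},{q4},{q1,q2},{q1,q3},{q1,q5},{q1,q6},{q2,q3},{q2,q4},{q3,q4},{q3,q5},{q3,q6},{q4,q5},{q4,q6},{q1,q2,q5},{q1,q3,q5},{q1,q5,q6},{q2,q3,q4},{q2,q4,q6},{q3,q4,q5}}
  V12={{q2,q4},{q2,q5},{q3,q4},{q3,q5},{q4,q6},{q5,q6},{q1,q2,q5},{q1,q3,q5},{q1,q5,q6},{q2,q3,q4},{q2,q4,q6},{q3,q4,q5}} V13={{q4},{q1,q5},{q2,q4},{q3,q4},{q3,q5},{q4,q5},{q4,q6},{q1,q2,q5},{q1,q3,q5},{q1,q5,q6},{q2,q3,q4},{q2,q4,q6},{q3,q4,q5}} V23={{q3},{q1,q2},{q1,q3},{q1,q6},{q2,q3},{q2,q4},{q3,q4},{q3,q5},{q3,q6},{q4,q6},{q1,q2,q5},{q1,q3,q5},{q1,q5,q6},{q2,q3,q4},{q2,q4,q6},{q3,q4,q5}}
  V123={{q2,q4},{q3,q4},{q3,q5},{q4,q6},{q1,q2,q5},{q1,q3,q5},{q1,q5,q6},{q2,q3,q4},{q2,q4,q6},{q3,q4,q5}}
components per intersection:
  V1: {{q4},{q5},{q1,q5},{q2,q4},{q2,q5},{q3,q4},{q3,q5},{q4,q5},{q4,q6},{q5,q6},{q1,q2,q5},{q1,q3,q5},{q1,q5,q6},{q2,q3,q4},{q2,q4,q6},{q3,q4,q5}}
  V2: {{q2},{q3},{q6},{q1,q2},{q1,q3},{q1,q6},{q2,q3},{q2,q4},{q2,q5},{q2,q6},{q3,q4},{q3,q5},{q3,q6},{q4,q6},{q5,q6},{q1,q2,q5},{q1,q3,q5},{q1,q5,q6},{q2,q3,q4},{q2,q4,q6},{q3,q4,q5}}
  V3: {{q1},{q3},{q4},{q1,q2},{q1,q3},{q1,q5},{q1,q6},{q2,q3},{q2,q4},{q3,q4},{q3,q5},{q3,q6},{q4,q5},{q4,q6},{q1,q2,q5},{q1,q3,q5},{q1,q5,q6},{q2,q3,q4},{q2,q4,q6},{q3,q4,q5}}
  V12: {{q2,q4},{q3,q4},{q3,q5},{q4,q6},{q1,q3,q5},{q2,q3,q4},{q2,q4,q6},{q3,q4,q5}} {{q2,q5},{q1,q2,q5}} {{q5,q6},{q1,q5,q6}}
  V13: {{q4},{q1,q5},{q2,q4},{q3,q4},{q3,q5},{q4,q5},{q4,q6},{q1,q2,q5},{q1,q3,q5},{q1,q5,q6},{q2,q3,q4},{q2,q4,q6},{q3,q4,q5}}
  V23: {{q3},{q1,q3},{q2,q3},{q2,q4},{q3,q4},{q3,q5},{q3,q6},{q4,q6},{q1,q3,q5},{q2,q3,q4},{q2,q4,q6},{q3,q4,q5}} {{q1,q2},{q1,q2,q5}} {{q1,q6},{q1,q5,q6}}
  V123: {{q2,q4},{q3,q4},{q3,q5},{q4,q6},{q1,q3,q5},{q2,q3,q4},{q2,q4,q6},{q3,q4,q5}} {{q1,q2,q5}} {{q1,q5,q6}}
C dims 3,7,3; δ0: rk 2, SNF 1^2; δ1: rk 3, SNF 1^3
Ȟ^0: (3−2)−0=1 ⇒ Z
Ȟ^1: (7−3)−2=2 ⇒ Z^2
Ȟ^2: (3−0)−3=0 ⇒ 0

Ȟ^0 = Z; Ȟ^1 = Z^2; Ȟ^2 = 0
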